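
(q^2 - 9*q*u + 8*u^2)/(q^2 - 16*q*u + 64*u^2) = (q - u)/(q - 8*u)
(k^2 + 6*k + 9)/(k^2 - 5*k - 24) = (k + 3)/(k - 8)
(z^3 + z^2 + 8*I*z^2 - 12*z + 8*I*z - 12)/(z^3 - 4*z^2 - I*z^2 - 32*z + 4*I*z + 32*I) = (z^3 + z^2*(1 + 8*I) + z*(-12 + 8*I) - 12)/(z^3 + z^2*(-4 - I) + z*(-32 + 4*I) + 32*I)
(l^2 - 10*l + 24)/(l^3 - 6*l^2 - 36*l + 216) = (l - 4)/(l^2 - 36)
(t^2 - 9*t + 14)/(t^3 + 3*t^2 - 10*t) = (t - 7)/(t*(t + 5))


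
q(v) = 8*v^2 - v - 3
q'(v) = 16*v - 1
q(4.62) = 163.14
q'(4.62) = 72.92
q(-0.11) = -2.79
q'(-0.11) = -2.76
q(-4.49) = 162.77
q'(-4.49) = -72.84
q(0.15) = -2.97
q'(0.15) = 1.40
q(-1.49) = 16.25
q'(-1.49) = -24.84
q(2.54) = 46.07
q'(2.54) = 39.64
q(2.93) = 62.75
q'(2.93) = 45.88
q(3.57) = 95.39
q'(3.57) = 56.12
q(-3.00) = 72.00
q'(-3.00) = -49.00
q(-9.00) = 654.00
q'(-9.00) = -145.00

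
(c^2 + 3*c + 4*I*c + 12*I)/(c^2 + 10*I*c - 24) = (c + 3)/(c + 6*I)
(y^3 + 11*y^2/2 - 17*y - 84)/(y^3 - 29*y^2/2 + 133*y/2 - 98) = (2*y^2 + 19*y + 42)/(2*y^2 - 21*y + 49)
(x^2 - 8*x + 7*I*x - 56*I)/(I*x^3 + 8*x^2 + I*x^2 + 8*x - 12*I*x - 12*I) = (-I*x^2 + x*(7 + 8*I) - 56)/(x^3 + x^2*(1 - 8*I) + x*(-12 - 8*I) - 12)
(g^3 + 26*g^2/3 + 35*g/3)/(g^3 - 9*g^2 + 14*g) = (3*g^2 + 26*g + 35)/(3*(g^2 - 9*g + 14))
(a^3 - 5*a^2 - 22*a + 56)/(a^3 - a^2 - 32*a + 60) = (a^2 - 3*a - 28)/(a^2 + a - 30)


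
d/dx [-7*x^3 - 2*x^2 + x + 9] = -21*x^2 - 4*x + 1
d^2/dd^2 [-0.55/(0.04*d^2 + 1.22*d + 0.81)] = (0.00176*d^2 + 0.05368*d - 0.55*(0.08*d + 1.22)*(0.16*d + 2.44) + 0.03564)/(0.04*d^2 + 1.22*d + 0.81)^3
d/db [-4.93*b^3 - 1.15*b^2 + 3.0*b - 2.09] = -14.79*b^2 - 2.3*b + 3.0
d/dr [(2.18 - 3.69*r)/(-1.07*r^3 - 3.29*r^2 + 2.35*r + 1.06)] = (-7.8966*r^3 - 5.1423*r^2 + 14.3444*r - 9.0344)/(1.1449*r^6 + 7.0406*r^5 + 5.7951*r^4 - 17.7314*r^3 - 1.4523*r^2 + 4.982*r + 1.1236)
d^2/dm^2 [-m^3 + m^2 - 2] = 2 - 6*m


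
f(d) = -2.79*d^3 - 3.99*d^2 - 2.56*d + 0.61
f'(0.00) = -2.56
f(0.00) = 0.61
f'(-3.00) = -53.95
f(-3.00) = 47.71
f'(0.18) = -4.27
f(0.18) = 0.00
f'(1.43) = -31.09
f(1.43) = -19.37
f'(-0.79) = -1.48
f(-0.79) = 1.52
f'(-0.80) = -1.53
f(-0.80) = 1.53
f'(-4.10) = -110.54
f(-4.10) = 136.32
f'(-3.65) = -84.94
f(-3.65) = 92.47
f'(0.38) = -6.80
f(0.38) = -1.09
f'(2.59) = -79.37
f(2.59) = -81.26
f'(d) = -8.37*d^2 - 7.98*d - 2.56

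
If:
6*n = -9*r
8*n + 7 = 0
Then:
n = -7/8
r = 7/12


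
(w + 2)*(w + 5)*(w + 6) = w^3 + 13*w^2 + 52*w + 60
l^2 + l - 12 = (l - 3)*(l + 4)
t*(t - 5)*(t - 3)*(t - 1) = t^4 - 9*t^3 + 23*t^2 - 15*t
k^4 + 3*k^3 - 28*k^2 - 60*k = k*(k - 5)*(k + 2)*(k + 6)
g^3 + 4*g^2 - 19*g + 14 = (g - 2)*(g - 1)*(g + 7)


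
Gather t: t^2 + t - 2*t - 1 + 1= t^2 - t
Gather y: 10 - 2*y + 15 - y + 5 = 30 - 3*y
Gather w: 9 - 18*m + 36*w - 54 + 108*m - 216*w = 90*m - 180*w - 45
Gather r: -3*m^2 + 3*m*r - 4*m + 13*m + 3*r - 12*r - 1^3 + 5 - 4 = -3*m^2 + 9*m + r*(3*m - 9)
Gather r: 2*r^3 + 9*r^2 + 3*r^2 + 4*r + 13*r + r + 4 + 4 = 2*r^3 + 12*r^2 + 18*r + 8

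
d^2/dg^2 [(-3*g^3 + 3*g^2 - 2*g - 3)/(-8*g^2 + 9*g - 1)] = 2*(131*g^3 + 567*g^2 - 687*g + 234)/(512*g^6 - 1728*g^5 + 2136*g^4 - 1161*g^3 + 267*g^2 - 27*g + 1)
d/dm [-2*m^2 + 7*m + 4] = 7 - 4*m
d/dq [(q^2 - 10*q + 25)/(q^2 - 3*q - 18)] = (7*q^2 - 86*q + 255)/(q^4 - 6*q^3 - 27*q^2 + 108*q + 324)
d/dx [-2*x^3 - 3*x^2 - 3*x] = -6*x^2 - 6*x - 3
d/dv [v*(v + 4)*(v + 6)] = 3*v^2 + 20*v + 24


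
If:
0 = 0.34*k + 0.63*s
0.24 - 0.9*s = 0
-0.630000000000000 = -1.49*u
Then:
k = -0.49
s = 0.27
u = 0.42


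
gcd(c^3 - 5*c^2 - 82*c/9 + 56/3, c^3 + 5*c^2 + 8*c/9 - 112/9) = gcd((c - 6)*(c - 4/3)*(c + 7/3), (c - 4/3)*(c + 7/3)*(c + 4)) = c^2 + c - 28/9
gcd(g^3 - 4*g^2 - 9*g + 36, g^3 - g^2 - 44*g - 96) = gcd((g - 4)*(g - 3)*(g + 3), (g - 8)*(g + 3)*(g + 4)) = g + 3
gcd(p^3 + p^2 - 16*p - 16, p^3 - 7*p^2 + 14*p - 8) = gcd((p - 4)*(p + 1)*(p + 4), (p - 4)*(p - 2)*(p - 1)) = p - 4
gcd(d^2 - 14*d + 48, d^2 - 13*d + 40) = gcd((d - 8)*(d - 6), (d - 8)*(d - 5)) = d - 8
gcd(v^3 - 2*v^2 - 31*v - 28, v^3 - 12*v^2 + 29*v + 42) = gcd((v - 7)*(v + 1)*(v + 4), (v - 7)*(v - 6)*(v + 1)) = v^2 - 6*v - 7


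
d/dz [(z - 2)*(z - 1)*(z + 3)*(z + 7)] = 4*z^3 + 21*z^2 - 14*z - 43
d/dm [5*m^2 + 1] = 10*m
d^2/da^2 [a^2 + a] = 2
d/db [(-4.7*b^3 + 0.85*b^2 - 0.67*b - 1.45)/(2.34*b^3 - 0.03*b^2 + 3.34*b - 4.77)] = (-1.848*b^4 - 28.2604*b^3 + 80.2549*b^2 - 8.196*b + 8.0389)/(5.4756*b^6 - 0.1404*b^5 + 15.6321*b^4 - 22.524*b^3 + 11.4418*b^2 - 31.8636*b + 22.7529)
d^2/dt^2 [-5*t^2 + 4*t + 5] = -10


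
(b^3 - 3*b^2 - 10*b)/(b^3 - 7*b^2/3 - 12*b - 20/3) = 3*b/(3*b + 2)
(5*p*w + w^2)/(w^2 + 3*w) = (5*p + w)/(w + 3)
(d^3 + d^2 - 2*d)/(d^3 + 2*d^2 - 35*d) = (d^2 + d - 2)/(d^2 + 2*d - 35)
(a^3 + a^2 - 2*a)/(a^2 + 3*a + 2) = a*(a - 1)/(a + 1)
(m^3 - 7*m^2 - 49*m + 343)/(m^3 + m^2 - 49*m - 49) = (m - 7)/(m + 1)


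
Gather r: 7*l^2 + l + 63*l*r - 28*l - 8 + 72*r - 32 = 7*l^2 - 27*l + r*(63*l + 72) - 40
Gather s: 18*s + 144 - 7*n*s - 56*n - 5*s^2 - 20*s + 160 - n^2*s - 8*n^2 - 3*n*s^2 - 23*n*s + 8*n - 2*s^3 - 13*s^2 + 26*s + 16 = -8*n^2 - 48*n - 2*s^3 + s^2*(-3*n - 18) + s*(-n^2 - 30*n + 24) + 320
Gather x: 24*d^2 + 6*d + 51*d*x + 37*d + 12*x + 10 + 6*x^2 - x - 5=24*d^2 + 43*d + 6*x^2 + x*(51*d + 11) + 5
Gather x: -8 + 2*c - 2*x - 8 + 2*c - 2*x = 4*c - 4*x - 16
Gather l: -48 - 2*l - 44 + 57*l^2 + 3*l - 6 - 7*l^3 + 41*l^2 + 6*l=-7*l^3 + 98*l^2 + 7*l - 98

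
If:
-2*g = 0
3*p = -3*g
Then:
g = 0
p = 0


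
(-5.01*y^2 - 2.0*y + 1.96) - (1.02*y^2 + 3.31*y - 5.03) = -6.03*y^2 - 5.31*y + 6.99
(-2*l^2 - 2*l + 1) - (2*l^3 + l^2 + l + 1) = -2*l^3 - 3*l^2 - 3*l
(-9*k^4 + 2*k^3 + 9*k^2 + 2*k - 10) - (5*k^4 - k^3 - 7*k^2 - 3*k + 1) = -14*k^4 + 3*k^3 + 16*k^2 + 5*k - 11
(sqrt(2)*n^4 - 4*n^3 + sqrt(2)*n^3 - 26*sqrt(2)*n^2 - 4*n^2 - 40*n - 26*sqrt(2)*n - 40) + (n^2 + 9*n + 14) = sqrt(2)*n^4 - 4*n^3 + sqrt(2)*n^3 - 26*sqrt(2)*n^2 - 3*n^2 - 26*sqrt(2)*n - 31*n - 26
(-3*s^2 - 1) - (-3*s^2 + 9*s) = -9*s - 1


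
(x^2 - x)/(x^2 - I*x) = (x - 1)/(x - I)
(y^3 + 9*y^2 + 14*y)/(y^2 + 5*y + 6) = y*(y + 7)/(y + 3)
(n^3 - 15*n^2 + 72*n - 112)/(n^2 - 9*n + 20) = (n^2 - 11*n + 28)/(n - 5)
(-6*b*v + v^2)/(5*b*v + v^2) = (-6*b + v)/(5*b + v)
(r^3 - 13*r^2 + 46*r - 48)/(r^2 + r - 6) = (r^2 - 11*r + 24)/(r + 3)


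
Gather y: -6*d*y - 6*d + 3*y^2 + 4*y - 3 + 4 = -6*d + 3*y^2 + y*(4 - 6*d) + 1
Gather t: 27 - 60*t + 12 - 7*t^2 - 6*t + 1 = -7*t^2 - 66*t + 40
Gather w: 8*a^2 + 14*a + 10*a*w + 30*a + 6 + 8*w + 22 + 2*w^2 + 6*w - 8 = 8*a^2 + 44*a + 2*w^2 + w*(10*a + 14) + 20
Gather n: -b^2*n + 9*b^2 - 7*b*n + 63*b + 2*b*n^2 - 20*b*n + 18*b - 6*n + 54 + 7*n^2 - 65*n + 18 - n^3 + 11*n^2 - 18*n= 9*b^2 + 81*b - n^3 + n^2*(2*b + 18) + n*(-b^2 - 27*b - 89) + 72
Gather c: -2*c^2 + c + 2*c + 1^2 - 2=-2*c^2 + 3*c - 1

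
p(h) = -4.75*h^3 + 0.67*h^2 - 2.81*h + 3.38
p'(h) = -14.25*h^2 + 1.34*h - 2.81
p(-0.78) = 8.23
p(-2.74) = 113.82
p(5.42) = -748.46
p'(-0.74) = -11.60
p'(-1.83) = -52.98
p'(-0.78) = -12.52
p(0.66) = 0.45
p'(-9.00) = -1169.12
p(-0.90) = 9.91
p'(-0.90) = -15.56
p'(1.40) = -28.86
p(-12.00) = 8341.58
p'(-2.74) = -113.46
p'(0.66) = -8.13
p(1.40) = -12.27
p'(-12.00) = -2070.89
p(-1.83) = 39.88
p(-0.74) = 7.75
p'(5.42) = -414.16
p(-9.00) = 3545.69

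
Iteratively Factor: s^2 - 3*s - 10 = (s + 2)*(s - 5)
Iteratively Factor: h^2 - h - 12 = (h - 4)*(h + 3)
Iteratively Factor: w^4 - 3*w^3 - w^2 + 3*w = (w)*(w^3 - 3*w^2 - w + 3) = w*(w - 3)*(w^2 - 1) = w*(w - 3)*(w + 1)*(w - 1)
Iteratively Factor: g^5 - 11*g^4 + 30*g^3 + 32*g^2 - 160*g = (g + 2)*(g^4 - 13*g^3 + 56*g^2 - 80*g) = (g - 4)*(g + 2)*(g^3 - 9*g^2 + 20*g) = (g - 5)*(g - 4)*(g + 2)*(g^2 - 4*g) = (g - 5)*(g - 4)^2*(g + 2)*(g)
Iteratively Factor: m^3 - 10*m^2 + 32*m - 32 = (m - 2)*(m^2 - 8*m + 16) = (m - 4)*(m - 2)*(m - 4)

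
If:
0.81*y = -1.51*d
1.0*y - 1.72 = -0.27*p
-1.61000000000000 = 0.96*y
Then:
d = 0.90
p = 12.58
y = -1.68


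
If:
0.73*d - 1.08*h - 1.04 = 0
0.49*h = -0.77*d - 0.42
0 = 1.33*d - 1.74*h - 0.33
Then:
No Solution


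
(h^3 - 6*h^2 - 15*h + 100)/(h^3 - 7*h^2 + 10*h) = (h^2 - h - 20)/(h*(h - 2))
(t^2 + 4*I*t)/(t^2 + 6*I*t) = (t + 4*I)/(t + 6*I)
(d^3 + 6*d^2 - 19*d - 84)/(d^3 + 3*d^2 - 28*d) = (d + 3)/d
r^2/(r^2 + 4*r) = r/(r + 4)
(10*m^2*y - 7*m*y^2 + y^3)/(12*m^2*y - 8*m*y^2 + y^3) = (-5*m + y)/(-6*m + y)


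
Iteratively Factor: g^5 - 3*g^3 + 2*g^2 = (g - 1)*(g^4 + g^3 - 2*g^2) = g*(g - 1)*(g^3 + g^2 - 2*g) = g^2*(g - 1)*(g^2 + g - 2) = g^2*(g - 1)^2*(g + 2)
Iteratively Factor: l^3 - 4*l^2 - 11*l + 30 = (l + 3)*(l^2 - 7*l + 10) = (l - 2)*(l + 3)*(l - 5)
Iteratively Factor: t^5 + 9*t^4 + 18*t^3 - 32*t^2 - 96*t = (t + 4)*(t^4 + 5*t^3 - 2*t^2 - 24*t) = (t + 4)^2*(t^3 + t^2 - 6*t) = (t + 3)*(t + 4)^2*(t^2 - 2*t) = t*(t + 3)*(t + 4)^2*(t - 2)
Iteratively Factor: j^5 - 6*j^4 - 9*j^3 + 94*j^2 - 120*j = (j - 3)*(j^4 - 3*j^3 - 18*j^2 + 40*j) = j*(j - 3)*(j^3 - 3*j^2 - 18*j + 40) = j*(j - 5)*(j - 3)*(j^2 + 2*j - 8) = j*(j - 5)*(j - 3)*(j - 2)*(j + 4)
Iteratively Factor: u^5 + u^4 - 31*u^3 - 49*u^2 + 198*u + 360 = (u + 2)*(u^4 - u^3 - 29*u^2 + 9*u + 180) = (u + 2)*(u + 3)*(u^3 - 4*u^2 - 17*u + 60) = (u + 2)*(u + 3)*(u + 4)*(u^2 - 8*u + 15) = (u - 3)*(u + 2)*(u + 3)*(u + 4)*(u - 5)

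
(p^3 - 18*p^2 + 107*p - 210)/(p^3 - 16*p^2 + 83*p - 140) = (p - 6)/(p - 4)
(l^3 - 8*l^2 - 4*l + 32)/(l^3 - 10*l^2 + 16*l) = (l + 2)/l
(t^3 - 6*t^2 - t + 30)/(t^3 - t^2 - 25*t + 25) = (t^2 - t - 6)/(t^2 + 4*t - 5)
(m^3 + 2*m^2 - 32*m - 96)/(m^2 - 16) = (m^2 - 2*m - 24)/(m - 4)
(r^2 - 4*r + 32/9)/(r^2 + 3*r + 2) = (r^2 - 4*r + 32/9)/(r^2 + 3*r + 2)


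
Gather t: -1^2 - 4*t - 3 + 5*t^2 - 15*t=5*t^2 - 19*t - 4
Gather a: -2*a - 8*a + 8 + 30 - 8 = 30 - 10*a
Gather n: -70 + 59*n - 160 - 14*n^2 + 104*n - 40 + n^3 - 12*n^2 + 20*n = n^3 - 26*n^2 + 183*n - 270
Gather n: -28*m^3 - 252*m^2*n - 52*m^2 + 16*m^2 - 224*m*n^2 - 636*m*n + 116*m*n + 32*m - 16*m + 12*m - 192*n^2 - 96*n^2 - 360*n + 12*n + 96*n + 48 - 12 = -28*m^3 - 36*m^2 + 28*m + n^2*(-224*m - 288) + n*(-252*m^2 - 520*m - 252) + 36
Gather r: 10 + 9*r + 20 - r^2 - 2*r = -r^2 + 7*r + 30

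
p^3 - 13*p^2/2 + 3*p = p*(p - 6)*(p - 1/2)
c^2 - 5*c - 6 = (c - 6)*(c + 1)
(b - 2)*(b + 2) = b^2 - 4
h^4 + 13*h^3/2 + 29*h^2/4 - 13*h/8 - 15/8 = (h - 1/2)*(h + 1/2)*(h + 3/2)*(h + 5)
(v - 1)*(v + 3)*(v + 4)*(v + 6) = v^4 + 12*v^3 + 41*v^2 + 18*v - 72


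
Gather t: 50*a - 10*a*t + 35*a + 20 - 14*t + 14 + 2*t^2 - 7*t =85*a + 2*t^2 + t*(-10*a - 21) + 34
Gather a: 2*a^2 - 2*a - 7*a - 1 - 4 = 2*a^2 - 9*a - 5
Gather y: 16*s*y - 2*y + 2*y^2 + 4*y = 2*y^2 + y*(16*s + 2)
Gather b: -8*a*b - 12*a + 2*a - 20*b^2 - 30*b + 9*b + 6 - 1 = -10*a - 20*b^2 + b*(-8*a - 21) + 5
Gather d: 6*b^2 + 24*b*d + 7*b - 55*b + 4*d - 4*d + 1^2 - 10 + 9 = 6*b^2 + 24*b*d - 48*b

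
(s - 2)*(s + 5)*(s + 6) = s^3 + 9*s^2 + 8*s - 60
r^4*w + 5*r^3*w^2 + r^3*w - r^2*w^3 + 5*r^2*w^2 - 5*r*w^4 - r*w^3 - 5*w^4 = (r - w)*(r + w)*(r + 5*w)*(r*w + w)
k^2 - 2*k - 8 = (k - 4)*(k + 2)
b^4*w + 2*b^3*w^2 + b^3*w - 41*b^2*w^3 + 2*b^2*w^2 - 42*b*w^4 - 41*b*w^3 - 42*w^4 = (b - 6*w)*(b + w)*(b + 7*w)*(b*w + w)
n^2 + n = n*(n + 1)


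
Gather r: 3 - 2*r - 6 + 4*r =2*r - 3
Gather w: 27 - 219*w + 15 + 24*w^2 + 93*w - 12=24*w^2 - 126*w + 30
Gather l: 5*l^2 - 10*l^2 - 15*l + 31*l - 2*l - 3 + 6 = -5*l^2 + 14*l + 3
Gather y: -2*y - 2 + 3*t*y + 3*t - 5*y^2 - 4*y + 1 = 3*t - 5*y^2 + y*(3*t - 6) - 1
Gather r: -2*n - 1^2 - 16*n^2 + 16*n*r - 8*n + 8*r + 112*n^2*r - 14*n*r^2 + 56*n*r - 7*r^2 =-16*n^2 - 10*n + r^2*(-14*n - 7) + r*(112*n^2 + 72*n + 8) - 1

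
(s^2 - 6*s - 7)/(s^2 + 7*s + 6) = (s - 7)/(s + 6)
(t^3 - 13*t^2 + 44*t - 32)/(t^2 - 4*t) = t - 9 + 8/t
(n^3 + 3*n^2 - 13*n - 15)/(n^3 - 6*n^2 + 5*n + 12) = (n + 5)/(n - 4)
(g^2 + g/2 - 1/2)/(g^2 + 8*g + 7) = (g - 1/2)/(g + 7)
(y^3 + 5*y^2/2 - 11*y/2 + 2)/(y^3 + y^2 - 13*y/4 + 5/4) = 2*(y + 4)/(2*y + 5)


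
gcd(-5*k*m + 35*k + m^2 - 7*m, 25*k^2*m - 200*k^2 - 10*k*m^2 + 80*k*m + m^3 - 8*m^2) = 5*k - m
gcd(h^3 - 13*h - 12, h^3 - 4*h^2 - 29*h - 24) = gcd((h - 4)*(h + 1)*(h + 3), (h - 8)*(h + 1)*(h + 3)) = h^2 + 4*h + 3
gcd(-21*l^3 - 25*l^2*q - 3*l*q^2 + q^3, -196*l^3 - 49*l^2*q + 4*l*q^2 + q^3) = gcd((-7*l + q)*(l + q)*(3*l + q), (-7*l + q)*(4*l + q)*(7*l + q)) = -7*l + q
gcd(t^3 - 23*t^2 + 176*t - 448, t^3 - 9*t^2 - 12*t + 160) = t - 8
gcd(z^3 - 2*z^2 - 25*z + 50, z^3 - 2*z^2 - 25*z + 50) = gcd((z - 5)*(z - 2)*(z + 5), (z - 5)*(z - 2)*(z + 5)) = z^3 - 2*z^2 - 25*z + 50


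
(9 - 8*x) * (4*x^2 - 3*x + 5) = -32*x^3 + 60*x^2 - 67*x + 45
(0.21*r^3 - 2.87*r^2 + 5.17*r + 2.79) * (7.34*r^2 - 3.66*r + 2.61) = 1.5414*r^5 - 21.8344*r^4 + 49.0001*r^3 - 5.9343*r^2 + 3.2823*r + 7.2819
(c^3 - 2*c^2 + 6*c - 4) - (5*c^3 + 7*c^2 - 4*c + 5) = -4*c^3 - 9*c^2 + 10*c - 9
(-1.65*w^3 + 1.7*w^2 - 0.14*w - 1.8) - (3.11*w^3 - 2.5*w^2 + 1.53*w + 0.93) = -4.76*w^3 + 4.2*w^2 - 1.67*w - 2.73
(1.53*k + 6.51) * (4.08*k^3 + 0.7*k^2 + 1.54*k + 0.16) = 6.2424*k^4 + 27.6318*k^3 + 6.9132*k^2 + 10.2702*k + 1.0416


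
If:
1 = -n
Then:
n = -1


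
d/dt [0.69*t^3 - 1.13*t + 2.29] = 2.07*t^2 - 1.13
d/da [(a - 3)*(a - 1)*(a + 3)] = 3*a^2 - 2*a - 9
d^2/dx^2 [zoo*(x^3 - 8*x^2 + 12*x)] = zoo*(x + 1)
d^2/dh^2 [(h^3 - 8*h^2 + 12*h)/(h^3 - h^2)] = 2*(-7*h^3 + 36*h^2 - 36*h + 12)/(h^3*(h^3 - 3*h^2 + 3*h - 1))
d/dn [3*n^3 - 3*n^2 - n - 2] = 9*n^2 - 6*n - 1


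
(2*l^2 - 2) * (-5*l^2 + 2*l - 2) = -10*l^4 + 4*l^3 + 6*l^2 - 4*l + 4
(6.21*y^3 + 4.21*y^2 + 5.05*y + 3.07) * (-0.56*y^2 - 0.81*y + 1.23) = -3.4776*y^5 - 7.3877*y^4 + 1.4002*y^3 - 0.6314*y^2 + 3.7248*y + 3.7761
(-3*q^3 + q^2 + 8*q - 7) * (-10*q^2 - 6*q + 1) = 30*q^5 + 8*q^4 - 89*q^3 + 23*q^2 + 50*q - 7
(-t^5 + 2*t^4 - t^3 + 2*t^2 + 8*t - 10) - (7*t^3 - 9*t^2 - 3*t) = -t^5 + 2*t^4 - 8*t^3 + 11*t^2 + 11*t - 10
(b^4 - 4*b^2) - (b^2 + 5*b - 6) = b^4 - 5*b^2 - 5*b + 6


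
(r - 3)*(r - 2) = r^2 - 5*r + 6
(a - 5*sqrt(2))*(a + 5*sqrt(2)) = a^2 - 50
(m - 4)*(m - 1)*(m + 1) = m^3 - 4*m^2 - m + 4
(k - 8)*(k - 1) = k^2 - 9*k + 8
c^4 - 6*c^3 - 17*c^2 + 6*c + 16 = (c - 8)*(c - 1)*(c + 1)*(c + 2)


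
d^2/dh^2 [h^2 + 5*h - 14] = 2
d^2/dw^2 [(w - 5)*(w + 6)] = 2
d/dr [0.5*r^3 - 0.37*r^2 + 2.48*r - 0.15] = 1.5*r^2 - 0.74*r + 2.48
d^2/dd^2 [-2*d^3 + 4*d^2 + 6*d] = 8 - 12*d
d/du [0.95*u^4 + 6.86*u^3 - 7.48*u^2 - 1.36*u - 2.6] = 3.8*u^3 + 20.58*u^2 - 14.96*u - 1.36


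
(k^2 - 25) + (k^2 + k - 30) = 2*k^2 + k - 55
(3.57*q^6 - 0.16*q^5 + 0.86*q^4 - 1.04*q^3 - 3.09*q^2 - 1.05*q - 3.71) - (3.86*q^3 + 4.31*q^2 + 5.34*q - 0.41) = 3.57*q^6 - 0.16*q^5 + 0.86*q^4 - 4.9*q^3 - 7.4*q^2 - 6.39*q - 3.3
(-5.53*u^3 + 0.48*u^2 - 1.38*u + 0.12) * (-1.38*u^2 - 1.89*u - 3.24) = 7.6314*u^5 + 9.7893*u^4 + 18.9144*u^3 + 0.8874*u^2 + 4.2444*u - 0.3888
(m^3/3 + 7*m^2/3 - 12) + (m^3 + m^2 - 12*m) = 4*m^3/3 + 10*m^2/3 - 12*m - 12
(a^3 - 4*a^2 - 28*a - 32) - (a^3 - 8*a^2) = 4*a^2 - 28*a - 32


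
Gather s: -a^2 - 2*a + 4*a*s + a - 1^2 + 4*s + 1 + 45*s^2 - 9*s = -a^2 - a + 45*s^2 + s*(4*a - 5)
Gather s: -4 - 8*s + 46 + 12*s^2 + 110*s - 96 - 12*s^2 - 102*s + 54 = 0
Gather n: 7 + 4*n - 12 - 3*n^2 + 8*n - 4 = -3*n^2 + 12*n - 9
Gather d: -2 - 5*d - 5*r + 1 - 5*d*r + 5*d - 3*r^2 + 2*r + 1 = -5*d*r - 3*r^2 - 3*r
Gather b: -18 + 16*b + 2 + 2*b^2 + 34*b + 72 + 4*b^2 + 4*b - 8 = 6*b^2 + 54*b + 48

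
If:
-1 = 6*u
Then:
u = -1/6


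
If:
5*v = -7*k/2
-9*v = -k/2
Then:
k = 0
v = 0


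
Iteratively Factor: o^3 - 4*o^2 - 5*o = (o)*(o^2 - 4*o - 5) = o*(o - 5)*(o + 1)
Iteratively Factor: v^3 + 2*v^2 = (v)*(v^2 + 2*v) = v*(v + 2)*(v)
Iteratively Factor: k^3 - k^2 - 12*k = (k - 4)*(k^2 + 3*k) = k*(k - 4)*(k + 3)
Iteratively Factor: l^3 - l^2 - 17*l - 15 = (l + 1)*(l^2 - 2*l - 15) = (l - 5)*(l + 1)*(l + 3)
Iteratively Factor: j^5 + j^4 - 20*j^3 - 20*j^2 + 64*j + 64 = (j + 1)*(j^4 - 20*j^2 + 64) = (j + 1)*(j + 2)*(j^3 - 2*j^2 - 16*j + 32) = (j + 1)*(j + 2)*(j + 4)*(j^2 - 6*j + 8) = (j - 4)*(j + 1)*(j + 2)*(j + 4)*(j - 2)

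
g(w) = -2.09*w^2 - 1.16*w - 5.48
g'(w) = -4.18*w - 1.16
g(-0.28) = -5.32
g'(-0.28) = 0.01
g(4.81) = -59.41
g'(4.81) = -21.27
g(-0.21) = -5.33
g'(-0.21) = -0.28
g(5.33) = -71.04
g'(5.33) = -23.44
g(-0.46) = -5.39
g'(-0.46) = 0.76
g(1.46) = -11.63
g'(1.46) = -7.26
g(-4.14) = -36.50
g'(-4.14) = 16.15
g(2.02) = -16.35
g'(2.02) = -9.60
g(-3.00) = -20.81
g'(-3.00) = 11.38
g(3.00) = -27.77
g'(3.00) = -13.70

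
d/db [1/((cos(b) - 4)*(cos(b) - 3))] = (2*cos(b) - 7)*sin(b)/((cos(b) - 4)^2*(cos(b) - 3)^2)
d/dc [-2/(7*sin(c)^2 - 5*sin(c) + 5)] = 2*(14*sin(c) - 5)*cos(c)/(7*sin(c)^2 - 5*sin(c) + 5)^2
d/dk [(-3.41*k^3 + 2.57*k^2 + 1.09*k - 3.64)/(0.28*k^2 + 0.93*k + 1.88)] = (-0.9548*k^4 - 6.3426*k^3 - 17.1475*k^2 + 11.7016*k + 5.4344)/(0.0784*k^4 + 0.5208*k^3 + 1.9177*k^2 + 3.4968*k + 3.5344)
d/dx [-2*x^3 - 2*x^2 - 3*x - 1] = -6*x^2 - 4*x - 3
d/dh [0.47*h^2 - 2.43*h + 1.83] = 0.94*h - 2.43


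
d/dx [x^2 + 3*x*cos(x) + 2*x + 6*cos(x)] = -3*x*sin(x) + 2*x - 6*sin(x) + 3*cos(x) + 2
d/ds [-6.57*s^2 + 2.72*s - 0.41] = 2.72 - 13.14*s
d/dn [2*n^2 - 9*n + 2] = 4*n - 9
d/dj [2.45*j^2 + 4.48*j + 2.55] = 4.9*j + 4.48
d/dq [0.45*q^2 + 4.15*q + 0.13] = 0.9*q + 4.15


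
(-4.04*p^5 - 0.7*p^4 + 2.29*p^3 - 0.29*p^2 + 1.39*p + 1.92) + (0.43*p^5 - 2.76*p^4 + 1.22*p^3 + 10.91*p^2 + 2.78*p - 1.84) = -3.61*p^5 - 3.46*p^4 + 3.51*p^3 + 10.62*p^2 + 4.17*p + 0.0799999999999998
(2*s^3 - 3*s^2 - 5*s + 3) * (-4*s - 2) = -8*s^4 + 8*s^3 + 26*s^2 - 2*s - 6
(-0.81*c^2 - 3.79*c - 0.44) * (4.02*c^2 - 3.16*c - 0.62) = -3.2562*c^4 - 12.6762*c^3 + 10.7098*c^2 + 3.7402*c + 0.2728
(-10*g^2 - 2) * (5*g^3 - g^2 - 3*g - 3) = -50*g^5 + 10*g^4 + 20*g^3 + 32*g^2 + 6*g + 6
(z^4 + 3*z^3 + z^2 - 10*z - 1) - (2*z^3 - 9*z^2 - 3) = z^4 + z^3 + 10*z^2 - 10*z + 2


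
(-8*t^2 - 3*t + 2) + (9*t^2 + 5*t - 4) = t^2 + 2*t - 2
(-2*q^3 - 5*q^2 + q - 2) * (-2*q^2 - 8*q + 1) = 4*q^5 + 26*q^4 + 36*q^3 - 9*q^2 + 17*q - 2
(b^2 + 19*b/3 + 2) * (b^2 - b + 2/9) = b^4 + 16*b^3/3 - 37*b^2/9 - 16*b/27 + 4/9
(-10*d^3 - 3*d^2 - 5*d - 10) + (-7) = -10*d^3 - 3*d^2 - 5*d - 17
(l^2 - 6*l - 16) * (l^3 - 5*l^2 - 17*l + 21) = l^5 - 11*l^4 - 3*l^3 + 203*l^2 + 146*l - 336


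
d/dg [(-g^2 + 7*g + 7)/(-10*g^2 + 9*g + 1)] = (61*g^2 + 138*g - 56)/(100*g^4 - 180*g^3 + 61*g^2 + 18*g + 1)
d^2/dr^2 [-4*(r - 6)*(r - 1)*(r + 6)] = 8 - 24*r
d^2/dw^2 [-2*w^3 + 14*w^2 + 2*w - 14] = 28 - 12*w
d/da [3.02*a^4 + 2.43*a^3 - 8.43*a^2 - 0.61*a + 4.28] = 12.08*a^3 + 7.29*a^2 - 16.86*a - 0.61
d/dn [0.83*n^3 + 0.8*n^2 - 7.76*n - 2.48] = 2.49*n^2 + 1.6*n - 7.76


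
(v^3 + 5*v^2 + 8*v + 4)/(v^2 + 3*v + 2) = v + 2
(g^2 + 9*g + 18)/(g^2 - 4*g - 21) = (g + 6)/(g - 7)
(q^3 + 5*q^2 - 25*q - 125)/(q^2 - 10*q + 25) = (q^2 + 10*q + 25)/(q - 5)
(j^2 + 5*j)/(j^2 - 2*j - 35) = j/(j - 7)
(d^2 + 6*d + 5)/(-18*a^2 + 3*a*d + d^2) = (d^2 + 6*d + 5)/(-18*a^2 + 3*a*d + d^2)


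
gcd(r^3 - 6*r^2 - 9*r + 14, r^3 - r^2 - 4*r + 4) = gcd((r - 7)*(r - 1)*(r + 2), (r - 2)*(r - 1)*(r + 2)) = r^2 + r - 2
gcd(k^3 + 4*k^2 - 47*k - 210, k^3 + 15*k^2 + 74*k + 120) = k^2 + 11*k + 30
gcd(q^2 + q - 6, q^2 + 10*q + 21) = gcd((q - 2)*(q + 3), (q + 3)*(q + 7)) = q + 3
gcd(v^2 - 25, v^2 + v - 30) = v - 5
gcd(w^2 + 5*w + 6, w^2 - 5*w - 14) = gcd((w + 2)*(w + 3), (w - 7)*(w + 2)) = w + 2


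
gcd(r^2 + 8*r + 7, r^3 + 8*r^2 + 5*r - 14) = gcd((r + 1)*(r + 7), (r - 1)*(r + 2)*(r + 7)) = r + 7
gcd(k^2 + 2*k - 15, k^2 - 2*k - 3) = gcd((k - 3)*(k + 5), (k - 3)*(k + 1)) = k - 3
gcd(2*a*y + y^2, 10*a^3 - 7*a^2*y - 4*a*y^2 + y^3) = 2*a + y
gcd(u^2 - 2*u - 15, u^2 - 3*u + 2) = 1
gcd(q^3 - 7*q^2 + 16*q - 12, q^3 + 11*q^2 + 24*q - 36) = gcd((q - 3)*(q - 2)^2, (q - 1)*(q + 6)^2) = 1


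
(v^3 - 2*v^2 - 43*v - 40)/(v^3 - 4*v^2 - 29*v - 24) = (v + 5)/(v + 3)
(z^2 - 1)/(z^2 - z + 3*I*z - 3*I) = (z + 1)/(z + 3*I)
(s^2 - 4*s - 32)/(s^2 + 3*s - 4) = (s - 8)/(s - 1)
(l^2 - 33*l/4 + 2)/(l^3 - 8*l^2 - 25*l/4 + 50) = (4*l - 1)/(4*l^2 - 25)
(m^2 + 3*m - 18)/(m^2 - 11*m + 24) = (m + 6)/(m - 8)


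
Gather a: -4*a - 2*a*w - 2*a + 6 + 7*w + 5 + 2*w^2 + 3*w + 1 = a*(-2*w - 6) + 2*w^2 + 10*w + 12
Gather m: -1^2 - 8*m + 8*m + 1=0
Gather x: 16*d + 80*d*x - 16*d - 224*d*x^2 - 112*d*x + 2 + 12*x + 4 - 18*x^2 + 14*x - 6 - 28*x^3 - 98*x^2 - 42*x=-28*x^3 + x^2*(-224*d - 116) + x*(-32*d - 16)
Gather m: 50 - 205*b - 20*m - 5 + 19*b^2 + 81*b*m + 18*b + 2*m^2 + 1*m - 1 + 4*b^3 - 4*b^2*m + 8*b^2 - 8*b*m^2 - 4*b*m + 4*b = 4*b^3 + 27*b^2 - 183*b + m^2*(2 - 8*b) + m*(-4*b^2 + 77*b - 19) + 44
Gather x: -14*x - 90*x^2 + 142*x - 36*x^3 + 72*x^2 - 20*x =-36*x^3 - 18*x^2 + 108*x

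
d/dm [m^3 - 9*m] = 3*m^2 - 9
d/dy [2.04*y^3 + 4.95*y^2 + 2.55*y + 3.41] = 6.12*y^2 + 9.9*y + 2.55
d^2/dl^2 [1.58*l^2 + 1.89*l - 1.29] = 3.16000000000000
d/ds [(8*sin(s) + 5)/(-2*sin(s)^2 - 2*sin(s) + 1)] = 2*(8*sin(s)^2 + 10*sin(s) + 9)*cos(s)/(2*sin(s) - cos(2*s))^2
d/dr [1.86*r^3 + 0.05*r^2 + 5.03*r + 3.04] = 5.58*r^2 + 0.1*r + 5.03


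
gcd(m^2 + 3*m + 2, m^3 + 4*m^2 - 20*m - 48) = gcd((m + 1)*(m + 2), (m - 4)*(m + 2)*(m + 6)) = m + 2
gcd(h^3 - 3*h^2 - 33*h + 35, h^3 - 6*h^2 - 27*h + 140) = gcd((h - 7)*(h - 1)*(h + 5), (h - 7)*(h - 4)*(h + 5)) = h^2 - 2*h - 35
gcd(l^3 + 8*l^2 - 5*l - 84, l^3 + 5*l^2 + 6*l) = 1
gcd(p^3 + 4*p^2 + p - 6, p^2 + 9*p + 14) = p + 2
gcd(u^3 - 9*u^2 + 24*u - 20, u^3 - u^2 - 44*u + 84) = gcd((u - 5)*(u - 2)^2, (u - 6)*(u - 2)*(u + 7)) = u - 2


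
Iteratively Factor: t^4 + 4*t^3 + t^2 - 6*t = (t - 1)*(t^3 + 5*t^2 + 6*t) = t*(t - 1)*(t^2 + 5*t + 6) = t*(t - 1)*(t + 3)*(t + 2)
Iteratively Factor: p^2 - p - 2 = (p - 2)*(p + 1)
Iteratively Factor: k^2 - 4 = (k + 2)*(k - 2)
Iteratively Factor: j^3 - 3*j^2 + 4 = (j - 2)*(j^2 - j - 2) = (j - 2)*(j + 1)*(j - 2)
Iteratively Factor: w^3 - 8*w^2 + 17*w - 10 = (w - 5)*(w^2 - 3*w + 2) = (w - 5)*(w - 1)*(w - 2)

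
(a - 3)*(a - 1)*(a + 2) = a^3 - 2*a^2 - 5*a + 6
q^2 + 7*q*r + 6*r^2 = (q + r)*(q + 6*r)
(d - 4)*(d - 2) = d^2 - 6*d + 8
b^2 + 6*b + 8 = (b + 2)*(b + 4)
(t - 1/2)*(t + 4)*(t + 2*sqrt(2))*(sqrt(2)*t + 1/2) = sqrt(2)*t^4 + 9*t^3/2 + 7*sqrt(2)*t^3/2 - sqrt(2)*t^2 + 63*t^2/4 - 9*t + 7*sqrt(2)*t/2 - 2*sqrt(2)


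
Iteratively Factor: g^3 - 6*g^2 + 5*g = (g)*(g^2 - 6*g + 5) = g*(g - 5)*(g - 1)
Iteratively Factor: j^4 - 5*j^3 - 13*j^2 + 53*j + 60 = (j + 3)*(j^3 - 8*j^2 + 11*j + 20) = (j + 1)*(j + 3)*(j^2 - 9*j + 20) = (j - 5)*(j + 1)*(j + 3)*(j - 4)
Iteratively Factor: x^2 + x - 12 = (x + 4)*(x - 3)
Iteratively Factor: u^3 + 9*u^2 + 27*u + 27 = (u + 3)*(u^2 + 6*u + 9) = (u + 3)^2*(u + 3)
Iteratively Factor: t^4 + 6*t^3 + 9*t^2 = (t + 3)*(t^3 + 3*t^2) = t*(t + 3)*(t^2 + 3*t) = t^2*(t + 3)*(t + 3)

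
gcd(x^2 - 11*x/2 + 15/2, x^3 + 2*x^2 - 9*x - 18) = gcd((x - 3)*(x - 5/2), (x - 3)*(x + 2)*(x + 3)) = x - 3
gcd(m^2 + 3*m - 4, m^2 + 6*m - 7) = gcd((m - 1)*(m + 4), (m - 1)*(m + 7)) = m - 1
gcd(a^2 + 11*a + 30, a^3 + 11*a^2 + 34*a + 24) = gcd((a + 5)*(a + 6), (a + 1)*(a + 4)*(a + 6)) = a + 6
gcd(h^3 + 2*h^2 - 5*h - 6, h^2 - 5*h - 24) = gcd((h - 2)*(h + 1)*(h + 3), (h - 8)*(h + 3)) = h + 3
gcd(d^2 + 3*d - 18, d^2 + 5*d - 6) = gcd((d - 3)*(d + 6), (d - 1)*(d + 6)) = d + 6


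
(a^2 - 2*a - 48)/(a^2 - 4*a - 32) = (a + 6)/(a + 4)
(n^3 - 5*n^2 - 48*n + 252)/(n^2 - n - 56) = (n^2 - 12*n + 36)/(n - 8)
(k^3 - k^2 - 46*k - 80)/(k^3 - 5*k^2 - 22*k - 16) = (k + 5)/(k + 1)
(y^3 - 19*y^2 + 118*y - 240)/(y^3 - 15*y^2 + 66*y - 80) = (y - 6)/(y - 2)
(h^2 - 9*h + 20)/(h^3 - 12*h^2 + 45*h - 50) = (h - 4)/(h^2 - 7*h + 10)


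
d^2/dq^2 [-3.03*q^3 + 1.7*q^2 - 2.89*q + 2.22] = 3.4 - 18.18*q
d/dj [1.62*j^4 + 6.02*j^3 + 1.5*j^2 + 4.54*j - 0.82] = 6.48*j^3 + 18.06*j^2 + 3.0*j + 4.54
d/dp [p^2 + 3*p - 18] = 2*p + 3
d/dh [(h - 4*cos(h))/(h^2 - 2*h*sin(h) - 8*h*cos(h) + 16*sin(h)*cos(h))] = (-4*h^2*sin(h) + 2*h^2*cos(h) - h^2 + 8*h*cos(h) - 16*h*cos(2*h) - 8*h + 4*sin(2*h) + 48*cos(h) - 16*cos(2*h) + 16*cos(3*h) - 16)/((h - 2*sin(h))^2*(h - 8*cos(h))^2)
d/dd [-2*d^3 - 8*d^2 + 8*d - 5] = -6*d^2 - 16*d + 8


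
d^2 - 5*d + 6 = (d - 3)*(d - 2)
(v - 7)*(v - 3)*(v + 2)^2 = v^4 - 6*v^3 - 15*v^2 + 44*v + 84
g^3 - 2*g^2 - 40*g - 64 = (g - 8)*(g + 2)*(g + 4)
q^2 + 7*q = q*(q + 7)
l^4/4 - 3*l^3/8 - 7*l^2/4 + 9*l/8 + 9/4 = (l/4 + 1/2)*(l - 3)*(l - 3/2)*(l + 1)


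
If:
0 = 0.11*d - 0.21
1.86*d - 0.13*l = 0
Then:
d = 1.91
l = 27.31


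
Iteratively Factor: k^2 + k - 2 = (k + 2)*(k - 1)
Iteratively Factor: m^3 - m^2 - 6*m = (m)*(m^2 - m - 6) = m*(m - 3)*(m + 2)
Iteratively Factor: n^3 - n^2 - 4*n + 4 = (n + 2)*(n^2 - 3*n + 2) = (n - 2)*(n + 2)*(n - 1)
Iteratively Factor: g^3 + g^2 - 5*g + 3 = (g - 1)*(g^2 + 2*g - 3) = (g - 1)^2*(g + 3)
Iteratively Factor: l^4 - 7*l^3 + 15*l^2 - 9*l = (l - 3)*(l^3 - 4*l^2 + 3*l) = l*(l - 3)*(l^2 - 4*l + 3) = l*(l - 3)^2*(l - 1)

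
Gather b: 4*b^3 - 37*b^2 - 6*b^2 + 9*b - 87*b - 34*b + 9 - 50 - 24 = 4*b^3 - 43*b^2 - 112*b - 65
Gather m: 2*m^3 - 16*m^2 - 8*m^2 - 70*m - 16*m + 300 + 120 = 2*m^3 - 24*m^2 - 86*m + 420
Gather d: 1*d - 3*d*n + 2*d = d*(3 - 3*n)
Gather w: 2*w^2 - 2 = 2*w^2 - 2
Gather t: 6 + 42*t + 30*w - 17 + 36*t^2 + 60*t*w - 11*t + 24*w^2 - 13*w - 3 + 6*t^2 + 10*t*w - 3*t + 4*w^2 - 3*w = 42*t^2 + t*(70*w + 28) + 28*w^2 + 14*w - 14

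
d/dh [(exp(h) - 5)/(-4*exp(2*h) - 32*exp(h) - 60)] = (2*(exp(h) - 5)*(exp(h) + 4) - exp(2*h) - 8*exp(h) - 15)*exp(h)/(4*(exp(2*h) + 8*exp(h) + 15)^2)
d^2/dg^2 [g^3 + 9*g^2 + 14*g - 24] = 6*g + 18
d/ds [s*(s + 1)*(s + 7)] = 3*s^2 + 16*s + 7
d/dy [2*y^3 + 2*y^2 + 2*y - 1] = 6*y^2 + 4*y + 2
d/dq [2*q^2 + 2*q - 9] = 4*q + 2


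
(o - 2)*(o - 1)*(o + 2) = o^3 - o^2 - 4*o + 4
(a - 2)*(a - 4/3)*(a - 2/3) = a^3 - 4*a^2 + 44*a/9 - 16/9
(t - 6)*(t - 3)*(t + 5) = t^3 - 4*t^2 - 27*t + 90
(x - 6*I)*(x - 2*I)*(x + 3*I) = x^3 - 5*I*x^2 + 12*x - 36*I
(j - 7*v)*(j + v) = j^2 - 6*j*v - 7*v^2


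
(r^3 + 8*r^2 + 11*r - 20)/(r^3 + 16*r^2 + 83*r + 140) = (r - 1)/(r + 7)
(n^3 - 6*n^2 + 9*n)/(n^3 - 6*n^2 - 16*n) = (-n^2 + 6*n - 9)/(-n^2 + 6*n + 16)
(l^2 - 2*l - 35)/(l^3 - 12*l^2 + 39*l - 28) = (l + 5)/(l^2 - 5*l + 4)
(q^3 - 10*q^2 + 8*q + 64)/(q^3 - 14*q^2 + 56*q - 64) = (q + 2)/(q - 2)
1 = 1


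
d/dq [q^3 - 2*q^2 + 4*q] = 3*q^2 - 4*q + 4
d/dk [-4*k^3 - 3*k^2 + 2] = 6*k*(-2*k - 1)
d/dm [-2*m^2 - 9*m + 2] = -4*m - 9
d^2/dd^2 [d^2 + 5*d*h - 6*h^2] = 2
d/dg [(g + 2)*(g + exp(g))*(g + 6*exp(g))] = (g + 2)*(g + exp(g))*(6*exp(g) + 1) + (g + 2)*(g + 6*exp(g))*(exp(g) + 1) + (g + exp(g))*(g + 6*exp(g))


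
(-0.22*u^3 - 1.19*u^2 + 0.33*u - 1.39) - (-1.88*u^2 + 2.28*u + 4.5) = -0.22*u^3 + 0.69*u^2 - 1.95*u - 5.89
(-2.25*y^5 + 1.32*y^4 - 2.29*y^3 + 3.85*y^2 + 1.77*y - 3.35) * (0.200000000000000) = -0.45*y^5 + 0.264*y^4 - 0.458*y^3 + 0.77*y^2 + 0.354*y - 0.67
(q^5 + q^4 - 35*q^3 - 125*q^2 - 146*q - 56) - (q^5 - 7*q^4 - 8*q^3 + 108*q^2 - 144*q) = 8*q^4 - 27*q^3 - 233*q^2 - 2*q - 56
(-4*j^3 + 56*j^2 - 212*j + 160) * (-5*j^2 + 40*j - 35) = 20*j^5 - 440*j^4 + 3440*j^3 - 11240*j^2 + 13820*j - 5600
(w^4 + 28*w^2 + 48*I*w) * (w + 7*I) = w^5 + 7*I*w^4 + 28*w^3 + 244*I*w^2 - 336*w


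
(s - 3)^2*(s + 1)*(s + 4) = s^4 - s^3 - 17*s^2 + 21*s + 36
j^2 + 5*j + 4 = (j + 1)*(j + 4)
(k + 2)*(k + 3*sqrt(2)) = k^2 + 2*k + 3*sqrt(2)*k + 6*sqrt(2)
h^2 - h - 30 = (h - 6)*(h + 5)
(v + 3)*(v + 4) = v^2 + 7*v + 12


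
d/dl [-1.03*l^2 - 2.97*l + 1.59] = -2.06*l - 2.97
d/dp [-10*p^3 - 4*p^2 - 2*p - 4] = -30*p^2 - 8*p - 2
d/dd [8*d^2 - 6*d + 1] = 16*d - 6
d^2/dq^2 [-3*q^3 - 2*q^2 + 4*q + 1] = -18*q - 4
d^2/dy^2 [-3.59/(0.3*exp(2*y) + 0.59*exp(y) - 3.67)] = (-3.59*(0.6*exp(y) + 0.59)*(1.2*exp(y) + 1.18)*exp(y) + (4.308*exp(y) + 2.1181)*(0.3*exp(2*y) + 0.59*exp(y) - 3.67))*exp(y)/(0.3*exp(2*y) + 0.59*exp(y) - 3.67)^3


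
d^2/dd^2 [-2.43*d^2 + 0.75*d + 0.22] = -4.86000000000000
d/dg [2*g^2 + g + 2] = 4*g + 1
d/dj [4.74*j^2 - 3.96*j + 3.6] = 9.48*j - 3.96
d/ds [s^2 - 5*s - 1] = 2*s - 5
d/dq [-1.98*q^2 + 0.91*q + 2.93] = 0.91 - 3.96*q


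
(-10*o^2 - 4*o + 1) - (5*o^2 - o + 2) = -15*o^2 - 3*o - 1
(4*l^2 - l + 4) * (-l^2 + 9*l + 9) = -4*l^4 + 37*l^3 + 23*l^2 + 27*l + 36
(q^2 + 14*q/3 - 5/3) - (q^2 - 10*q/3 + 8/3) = 8*q - 13/3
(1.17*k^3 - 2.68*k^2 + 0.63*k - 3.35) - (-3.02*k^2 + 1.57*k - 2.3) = 1.17*k^3 + 0.34*k^2 - 0.94*k - 1.05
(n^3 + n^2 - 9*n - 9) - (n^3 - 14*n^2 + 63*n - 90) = 15*n^2 - 72*n + 81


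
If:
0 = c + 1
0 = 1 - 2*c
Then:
No Solution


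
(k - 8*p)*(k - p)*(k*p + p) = k^3*p - 9*k^2*p^2 + k^2*p + 8*k*p^3 - 9*k*p^2 + 8*p^3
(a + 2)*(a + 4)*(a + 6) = a^3 + 12*a^2 + 44*a + 48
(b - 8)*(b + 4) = b^2 - 4*b - 32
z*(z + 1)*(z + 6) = z^3 + 7*z^2 + 6*z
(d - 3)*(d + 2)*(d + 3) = d^3 + 2*d^2 - 9*d - 18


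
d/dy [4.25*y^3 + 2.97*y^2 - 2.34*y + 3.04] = 12.75*y^2 + 5.94*y - 2.34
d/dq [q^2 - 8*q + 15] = 2*q - 8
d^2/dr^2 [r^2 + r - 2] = 2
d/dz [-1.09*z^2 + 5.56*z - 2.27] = 5.56 - 2.18*z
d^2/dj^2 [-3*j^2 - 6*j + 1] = -6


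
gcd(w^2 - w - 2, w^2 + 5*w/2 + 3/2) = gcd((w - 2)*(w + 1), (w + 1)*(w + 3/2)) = w + 1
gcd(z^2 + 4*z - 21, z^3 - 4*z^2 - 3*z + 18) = z - 3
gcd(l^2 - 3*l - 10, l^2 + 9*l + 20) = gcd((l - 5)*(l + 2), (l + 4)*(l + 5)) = 1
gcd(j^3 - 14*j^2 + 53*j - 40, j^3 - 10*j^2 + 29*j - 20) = j^2 - 6*j + 5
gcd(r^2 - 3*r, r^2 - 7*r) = r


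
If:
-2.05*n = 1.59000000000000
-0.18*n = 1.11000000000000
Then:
No Solution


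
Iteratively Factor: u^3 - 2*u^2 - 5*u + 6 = (u + 2)*(u^2 - 4*u + 3) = (u - 1)*(u + 2)*(u - 3)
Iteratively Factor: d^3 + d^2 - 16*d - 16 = (d + 4)*(d^2 - 3*d - 4) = (d + 1)*(d + 4)*(d - 4)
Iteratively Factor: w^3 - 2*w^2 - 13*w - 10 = (w - 5)*(w^2 + 3*w + 2) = (w - 5)*(w + 2)*(w + 1)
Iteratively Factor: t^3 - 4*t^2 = (t)*(t^2 - 4*t) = t*(t - 4)*(t)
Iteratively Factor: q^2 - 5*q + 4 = (q - 1)*(q - 4)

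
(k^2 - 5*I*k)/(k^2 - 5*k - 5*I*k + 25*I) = k/(k - 5)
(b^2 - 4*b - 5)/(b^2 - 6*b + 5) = (b + 1)/(b - 1)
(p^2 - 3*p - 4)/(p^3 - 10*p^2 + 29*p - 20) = (p + 1)/(p^2 - 6*p + 5)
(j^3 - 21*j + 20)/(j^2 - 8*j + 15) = (j^3 - 21*j + 20)/(j^2 - 8*j + 15)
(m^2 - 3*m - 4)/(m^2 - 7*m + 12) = (m + 1)/(m - 3)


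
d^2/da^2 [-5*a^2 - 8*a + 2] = -10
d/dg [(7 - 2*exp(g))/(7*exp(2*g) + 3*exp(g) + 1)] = (14*exp(2*g) - 98*exp(g) - 23)*exp(g)/(49*exp(4*g) + 42*exp(3*g) + 23*exp(2*g) + 6*exp(g) + 1)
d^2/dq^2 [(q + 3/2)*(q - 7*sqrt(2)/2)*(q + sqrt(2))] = 6*q - 5*sqrt(2) + 3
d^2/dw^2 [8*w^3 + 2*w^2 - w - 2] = 48*w + 4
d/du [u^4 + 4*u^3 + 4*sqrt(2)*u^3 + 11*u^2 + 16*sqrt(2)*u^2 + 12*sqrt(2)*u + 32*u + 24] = 4*u^3 + 12*u^2 + 12*sqrt(2)*u^2 + 22*u + 32*sqrt(2)*u + 12*sqrt(2) + 32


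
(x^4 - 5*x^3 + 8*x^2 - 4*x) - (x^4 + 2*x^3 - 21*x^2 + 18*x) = -7*x^3 + 29*x^2 - 22*x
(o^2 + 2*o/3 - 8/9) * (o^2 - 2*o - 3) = o^4 - 4*o^3/3 - 47*o^2/9 - 2*o/9 + 8/3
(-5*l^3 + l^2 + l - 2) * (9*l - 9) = -45*l^4 + 54*l^3 - 27*l + 18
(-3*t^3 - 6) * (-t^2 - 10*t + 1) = 3*t^5 + 30*t^4 - 3*t^3 + 6*t^2 + 60*t - 6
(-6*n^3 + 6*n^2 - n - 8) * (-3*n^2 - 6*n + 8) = 18*n^5 + 18*n^4 - 81*n^3 + 78*n^2 + 40*n - 64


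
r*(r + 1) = r^2 + r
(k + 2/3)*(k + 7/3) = k^2 + 3*k + 14/9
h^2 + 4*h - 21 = (h - 3)*(h + 7)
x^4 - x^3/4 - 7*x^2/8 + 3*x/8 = x*(x - 3/4)*(x - 1/2)*(x + 1)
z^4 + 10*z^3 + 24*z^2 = z^2*(z + 4)*(z + 6)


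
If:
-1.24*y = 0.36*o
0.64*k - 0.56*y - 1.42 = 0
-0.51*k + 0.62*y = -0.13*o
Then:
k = -1.39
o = 14.22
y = -4.13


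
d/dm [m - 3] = 1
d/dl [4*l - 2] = 4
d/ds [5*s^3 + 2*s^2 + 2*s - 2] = 15*s^2 + 4*s + 2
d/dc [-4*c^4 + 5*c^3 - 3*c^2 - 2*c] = -16*c^3 + 15*c^2 - 6*c - 2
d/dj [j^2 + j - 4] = 2*j + 1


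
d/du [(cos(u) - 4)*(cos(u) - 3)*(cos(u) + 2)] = (-3*cos(u)^2 + 10*cos(u) + 2)*sin(u)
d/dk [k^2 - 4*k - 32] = 2*k - 4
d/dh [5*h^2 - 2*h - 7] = 10*h - 2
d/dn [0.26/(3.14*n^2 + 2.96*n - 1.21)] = (-1.6328*n - 0.7696)/(3.14*n^2 + 2.96*n - 1.21)^2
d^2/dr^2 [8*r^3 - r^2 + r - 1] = 48*r - 2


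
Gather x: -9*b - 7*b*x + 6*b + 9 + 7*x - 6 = -3*b + x*(7 - 7*b) + 3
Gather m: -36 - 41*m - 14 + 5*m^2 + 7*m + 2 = 5*m^2 - 34*m - 48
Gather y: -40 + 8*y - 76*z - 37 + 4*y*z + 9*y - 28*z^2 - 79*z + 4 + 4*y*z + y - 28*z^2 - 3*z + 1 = y*(8*z + 18) - 56*z^2 - 158*z - 72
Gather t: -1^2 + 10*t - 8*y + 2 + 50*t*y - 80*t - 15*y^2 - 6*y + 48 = t*(50*y - 70) - 15*y^2 - 14*y + 49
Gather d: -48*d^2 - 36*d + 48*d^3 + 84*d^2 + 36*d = 48*d^3 + 36*d^2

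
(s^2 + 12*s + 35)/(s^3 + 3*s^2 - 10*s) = (s + 7)/(s*(s - 2))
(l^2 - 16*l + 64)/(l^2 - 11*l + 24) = (l - 8)/(l - 3)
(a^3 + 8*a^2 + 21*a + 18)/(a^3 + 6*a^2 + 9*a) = (a + 2)/a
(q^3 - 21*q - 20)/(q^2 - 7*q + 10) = (q^2 + 5*q + 4)/(q - 2)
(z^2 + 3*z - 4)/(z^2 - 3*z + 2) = (z + 4)/(z - 2)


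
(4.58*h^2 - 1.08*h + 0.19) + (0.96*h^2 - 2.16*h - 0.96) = 5.54*h^2 - 3.24*h - 0.77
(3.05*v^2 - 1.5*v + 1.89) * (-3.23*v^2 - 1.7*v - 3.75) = -9.8515*v^4 - 0.34*v^3 - 14.9922*v^2 + 2.412*v - 7.0875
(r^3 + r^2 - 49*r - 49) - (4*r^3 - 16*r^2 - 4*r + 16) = -3*r^3 + 17*r^2 - 45*r - 65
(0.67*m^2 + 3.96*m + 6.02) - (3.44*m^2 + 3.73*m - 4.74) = -2.77*m^2 + 0.23*m + 10.76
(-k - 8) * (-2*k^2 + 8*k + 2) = 2*k^3 + 8*k^2 - 66*k - 16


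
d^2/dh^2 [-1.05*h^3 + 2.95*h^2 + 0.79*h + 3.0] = 5.9 - 6.3*h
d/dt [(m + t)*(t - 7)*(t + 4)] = 2*m*t - 3*m + 3*t^2 - 6*t - 28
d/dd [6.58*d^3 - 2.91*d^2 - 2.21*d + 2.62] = 19.74*d^2 - 5.82*d - 2.21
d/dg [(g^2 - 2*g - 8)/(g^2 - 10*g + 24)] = -8/(g^2 - 12*g + 36)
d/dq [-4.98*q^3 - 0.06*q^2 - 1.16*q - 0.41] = -14.94*q^2 - 0.12*q - 1.16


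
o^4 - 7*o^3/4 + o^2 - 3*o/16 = o*(o - 3/4)*(o - 1/2)^2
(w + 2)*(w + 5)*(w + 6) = w^3 + 13*w^2 + 52*w + 60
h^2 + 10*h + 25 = (h + 5)^2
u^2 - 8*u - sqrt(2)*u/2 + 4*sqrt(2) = (u - 8)*(u - sqrt(2)/2)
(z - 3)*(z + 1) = z^2 - 2*z - 3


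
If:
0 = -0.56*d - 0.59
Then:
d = -1.05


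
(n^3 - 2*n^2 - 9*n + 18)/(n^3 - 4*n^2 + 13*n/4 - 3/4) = 4*(n^2 + n - 6)/(4*n^2 - 4*n + 1)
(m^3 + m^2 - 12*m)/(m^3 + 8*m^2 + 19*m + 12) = m*(m - 3)/(m^2 + 4*m + 3)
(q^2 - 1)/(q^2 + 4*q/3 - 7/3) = 3*(q + 1)/(3*q + 7)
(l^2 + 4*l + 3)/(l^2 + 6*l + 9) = (l + 1)/(l + 3)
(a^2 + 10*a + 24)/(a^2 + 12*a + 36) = (a + 4)/(a + 6)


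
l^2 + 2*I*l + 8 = (l - 2*I)*(l + 4*I)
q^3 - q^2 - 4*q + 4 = (q - 2)*(q - 1)*(q + 2)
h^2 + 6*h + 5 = (h + 1)*(h + 5)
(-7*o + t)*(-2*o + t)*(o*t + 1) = 14*o^3*t - 9*o^2*t^2 + 14*o^2 + o*t^3 - 9*o*t + t^2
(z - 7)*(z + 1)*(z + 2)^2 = z^4 - 2*z^3 - 27*z^2 - 52*z - 28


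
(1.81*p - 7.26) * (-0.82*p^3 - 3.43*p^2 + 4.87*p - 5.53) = -1.4842*p^4 - 0.255100000000001*p^3 + 33.7165*p^2 - 45.3655*p + 40.1478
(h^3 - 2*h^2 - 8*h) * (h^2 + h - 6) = h^5 - h^4 - 16*h^3 + 4*h^2 + 48*h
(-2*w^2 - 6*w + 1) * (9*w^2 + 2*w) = -18*w^4 - 58*w^3 - 3*w^2 + 2*w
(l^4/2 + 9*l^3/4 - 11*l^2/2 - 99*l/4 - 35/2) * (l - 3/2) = l^5/2 + 3*l^4/2 - 71*l^3/8 - 33*l^2/2 + 157*l/8 + 105/4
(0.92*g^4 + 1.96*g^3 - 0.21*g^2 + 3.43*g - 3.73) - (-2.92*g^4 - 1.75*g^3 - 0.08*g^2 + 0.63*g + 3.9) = 3.84*g^4 + 3.71*g^3 - 0.13*g^2 + 2.8*g - 7.63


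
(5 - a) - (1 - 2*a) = a + 4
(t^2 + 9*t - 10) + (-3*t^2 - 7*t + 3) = -2*t^2 + 2*t - 7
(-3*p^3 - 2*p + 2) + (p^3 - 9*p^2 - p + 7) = -2*p^3 - 9*p^2 - 3*p + 9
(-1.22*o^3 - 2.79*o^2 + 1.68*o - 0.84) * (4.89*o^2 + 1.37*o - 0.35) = -5.9658*o^5 - 15.3145*o^4 + 4.8199*o^3 - 0.829499999999999*o^2 - 1.7388*o + 0.294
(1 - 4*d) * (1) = 1 - 4*d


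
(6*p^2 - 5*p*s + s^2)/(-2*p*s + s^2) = (-3*p + s)/s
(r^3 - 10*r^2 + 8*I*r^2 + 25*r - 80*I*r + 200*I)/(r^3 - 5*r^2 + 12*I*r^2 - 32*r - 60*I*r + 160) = (r - 5)/(r + 4*I)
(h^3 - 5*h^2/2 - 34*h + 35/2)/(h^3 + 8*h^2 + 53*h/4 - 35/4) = 2*(h - 7)/(2*h + 7)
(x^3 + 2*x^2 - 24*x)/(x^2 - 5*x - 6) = x*(-x^2 - 2*x + 24)/(-x^2 + 5*x + 6)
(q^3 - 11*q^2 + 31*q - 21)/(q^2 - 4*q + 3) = q - 7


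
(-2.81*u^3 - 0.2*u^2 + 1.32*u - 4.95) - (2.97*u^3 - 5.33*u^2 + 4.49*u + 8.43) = -5.78*u^3 + 5.13*u^2 - 3.17*u - 13.38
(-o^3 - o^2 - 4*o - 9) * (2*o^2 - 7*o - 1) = -2*o^5 + 5*o^4 + 11*o^2 + 67*o + 9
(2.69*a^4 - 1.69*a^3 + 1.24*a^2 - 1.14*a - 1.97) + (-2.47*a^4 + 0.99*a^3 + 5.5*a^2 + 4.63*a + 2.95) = 0.22*a^4 - 0.7*a^3 + 6.74*a^2 + 3.49*a + 0.98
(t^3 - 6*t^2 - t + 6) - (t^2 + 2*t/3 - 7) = t^3 - 7*t^2 - 5*t/3 + 13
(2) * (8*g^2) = 16*g^2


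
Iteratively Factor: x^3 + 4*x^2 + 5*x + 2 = (x + 1)*(x^2 + 3*x + 2) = (x + 1)*(x + 2)*(x + 1)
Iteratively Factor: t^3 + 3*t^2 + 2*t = (t + 1)*(t^2 + 2*t) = t*(t + 1)*(t + 2)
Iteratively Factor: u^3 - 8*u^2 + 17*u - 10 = (u - 2)*(u^2 - 6*u + 5) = (u - 2)*(u - 1)*(u - 5)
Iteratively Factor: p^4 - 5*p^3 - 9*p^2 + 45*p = (p + 3)*(p^3 - 8*p^2 + 15*p) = (p - 5)*(p + 3)*(p^2 - 3*p) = p*(p - 5)*(p + 3)*(p - 3)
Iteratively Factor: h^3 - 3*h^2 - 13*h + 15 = (h - 1)*(h^2 - 2*h - 15) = (h - 1)*(h + 3)*(h - 5)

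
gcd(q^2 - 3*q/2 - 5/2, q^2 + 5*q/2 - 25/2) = q - 5/2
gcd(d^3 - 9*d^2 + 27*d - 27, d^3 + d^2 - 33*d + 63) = d^2 - 6*d + 9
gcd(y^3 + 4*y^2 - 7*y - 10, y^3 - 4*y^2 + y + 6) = y^2 - y - 2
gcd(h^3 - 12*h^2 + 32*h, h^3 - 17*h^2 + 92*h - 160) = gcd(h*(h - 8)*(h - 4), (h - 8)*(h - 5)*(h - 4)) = h^2 - 12*h + 32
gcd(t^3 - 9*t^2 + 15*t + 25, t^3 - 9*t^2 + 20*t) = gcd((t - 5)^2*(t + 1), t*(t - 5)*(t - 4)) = t - 5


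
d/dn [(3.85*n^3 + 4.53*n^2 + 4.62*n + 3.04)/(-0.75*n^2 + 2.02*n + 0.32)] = (-2.8875*n^4 + 15.554*n^3 + 16.3116*n^2 + 7.4592*n - 4.6624)/(0.5625*n^4 - 3.03*n^3 + 3.6004*n^2 + 1.2928*n + 0.1024)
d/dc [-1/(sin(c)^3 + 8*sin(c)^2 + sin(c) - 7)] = (3*sin(c)^2 + 16*sin(c) + 1)*cos(c)/(sin(c)^3 + 8*sin(c)^2 + sin(c) - 7)^2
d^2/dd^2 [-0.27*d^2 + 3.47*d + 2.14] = -0.540000000000000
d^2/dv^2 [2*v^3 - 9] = 12*v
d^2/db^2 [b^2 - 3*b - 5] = 2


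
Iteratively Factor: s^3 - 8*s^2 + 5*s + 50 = (s - 5)*(s^2 - 3*s - 10) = (s - 5)^2*(s + 2)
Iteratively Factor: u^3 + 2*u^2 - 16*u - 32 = (u - 4)*(u^2 + 6*u + 8) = (u - 4)*(u + 4)*(u + 2)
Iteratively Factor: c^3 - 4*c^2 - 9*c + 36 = (c - 3)*(c^2 - c - 12) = (c - 4)*(c - 3)*(c + 3)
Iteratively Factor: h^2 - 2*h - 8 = (h - 4)*(h + 2)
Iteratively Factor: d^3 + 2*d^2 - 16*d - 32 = (d - 4)*(d^2 + 6*d + 8) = (d - 4)*(d + 2)*(d + 4)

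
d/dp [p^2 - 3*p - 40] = 2*p - 3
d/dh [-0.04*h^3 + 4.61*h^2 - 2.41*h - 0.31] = -0.12*h^2 + 9.22*h - 2.41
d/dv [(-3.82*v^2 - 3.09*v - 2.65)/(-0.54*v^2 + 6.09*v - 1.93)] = (-24.9324*v^2 + 11.8832*v + 22.1022)/(0.2916*v^4 - 6.5772*v^3 + 39.1725*v^2 - 23.5074*v + 3.7249)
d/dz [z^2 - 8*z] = 2*z - 8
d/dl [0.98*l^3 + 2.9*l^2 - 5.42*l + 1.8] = 2.94*l^2 + 5.8*l - 5.42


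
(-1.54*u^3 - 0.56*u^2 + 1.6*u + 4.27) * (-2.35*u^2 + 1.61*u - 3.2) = 3.619*u^5 - 1.1634*u^4 + 0.2664*u^3 - 5.6665*u^2 + 1.7547*u - 13.664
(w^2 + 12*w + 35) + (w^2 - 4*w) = 2*w^2 + 8*w + 35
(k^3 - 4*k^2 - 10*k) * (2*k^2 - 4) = 2*k^5 - 8*k^4 - 24*k^3 + 16*k^2 + 40*k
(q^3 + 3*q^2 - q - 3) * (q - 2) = q^4 + q^3 - 7*q^2 - q + 6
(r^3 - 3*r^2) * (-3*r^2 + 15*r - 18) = -3*r^5 + 24*r^4 - 63*r^3 + 54*r^2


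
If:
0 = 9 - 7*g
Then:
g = 9/7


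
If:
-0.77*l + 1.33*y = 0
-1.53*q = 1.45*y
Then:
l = 1.72727272727273*y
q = -0.947712418300654*y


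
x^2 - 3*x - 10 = (x - 5)*(x + 2)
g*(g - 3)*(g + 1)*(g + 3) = g^4 + g^3 - 9*g^2 - 9*g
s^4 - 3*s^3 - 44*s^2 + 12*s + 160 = (s - 8)*(s - 2)*(s + 2)*(s + 5)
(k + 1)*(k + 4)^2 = k^3 + 9*k^2 + 24*k + 16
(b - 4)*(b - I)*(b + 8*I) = b^3 - 4*b^2 + 7*I*b^2 + 8*b - 28*I*b - 32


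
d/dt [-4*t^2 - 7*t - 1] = -8*t - 7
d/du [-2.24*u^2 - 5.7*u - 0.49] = -4.48*u - 5.7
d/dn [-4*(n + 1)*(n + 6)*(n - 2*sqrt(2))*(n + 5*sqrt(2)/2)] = -16*n^3 - 84*n^2 - 6*sqrt(2)*n^2 - 28*sqrt(2)*n + 32*n - 12*sqrt(2) + 280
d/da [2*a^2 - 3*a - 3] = 4*a - 3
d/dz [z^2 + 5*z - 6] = 2*z + 5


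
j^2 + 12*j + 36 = (j + 6)^2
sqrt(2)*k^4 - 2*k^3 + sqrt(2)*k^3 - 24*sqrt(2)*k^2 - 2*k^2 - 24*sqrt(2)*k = k*(k - 4*sqrt(2))*(k + 3*sqrt(2))*(sqrt(2)*k + sqrt(2))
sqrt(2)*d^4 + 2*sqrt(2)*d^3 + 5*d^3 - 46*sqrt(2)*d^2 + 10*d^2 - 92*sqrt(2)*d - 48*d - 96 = (d + 2)*(d - 4*sqrt(2))*(d + 6*sqrt(2))*(sqrt(2)*d + 1)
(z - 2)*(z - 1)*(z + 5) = z^3 + 2*z^2 - 13*z + 10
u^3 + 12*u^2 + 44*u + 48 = (u + 2)*(u + 4)*(u + 6)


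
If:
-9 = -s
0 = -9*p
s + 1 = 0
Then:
No Solution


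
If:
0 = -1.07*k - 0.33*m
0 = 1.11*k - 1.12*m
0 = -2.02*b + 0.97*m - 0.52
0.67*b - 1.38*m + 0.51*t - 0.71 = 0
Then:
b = -0.26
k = 0.00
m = 0.00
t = 1.73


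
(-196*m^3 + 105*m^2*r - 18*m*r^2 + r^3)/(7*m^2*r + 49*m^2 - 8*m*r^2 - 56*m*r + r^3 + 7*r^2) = (28*m^2 - 11*m*r + r^2)/(-m*r - 7*m + r^2 + 7*r)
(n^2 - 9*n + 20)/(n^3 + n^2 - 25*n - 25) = (n - 4)/(n^2 + 6*n + 5)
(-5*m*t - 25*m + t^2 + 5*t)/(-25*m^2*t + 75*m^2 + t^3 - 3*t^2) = (t + 5)/(5*m*t - 15*m + t^2 - 3*t)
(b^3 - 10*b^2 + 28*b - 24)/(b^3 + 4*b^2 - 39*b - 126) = (b^2 - 4*b + 4)/(b^2 + 10*b + 21)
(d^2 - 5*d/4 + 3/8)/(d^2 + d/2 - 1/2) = (d - 3/4)/(d + 1)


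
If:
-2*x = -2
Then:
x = 1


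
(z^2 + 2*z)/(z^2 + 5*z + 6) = z/(z + 3)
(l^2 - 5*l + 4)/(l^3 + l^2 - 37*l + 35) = (l - 4)/(l^2 + 2*l - 35)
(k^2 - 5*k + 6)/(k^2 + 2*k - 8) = (k - 3)/(k + 4)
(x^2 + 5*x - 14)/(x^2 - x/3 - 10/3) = 3*(x + 7)/(3*x + 5)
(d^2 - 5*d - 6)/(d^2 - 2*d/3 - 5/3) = 3*(d - 6)/(3*d - 5)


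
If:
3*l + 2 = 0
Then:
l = -2/3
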